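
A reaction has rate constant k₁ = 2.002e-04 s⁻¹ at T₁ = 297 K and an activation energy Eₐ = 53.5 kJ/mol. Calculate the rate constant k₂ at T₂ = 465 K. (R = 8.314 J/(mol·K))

5.024e-01 s⁻¹

Step 1: Use the two-temperature Arrhenius form: ln(k₂/k₁) = -Eₐ/R × (1/T₂ - 1/T₁)
Step 2: Convert Eₐ to J/mol: 53.5 kJ/mol = 53500 J/mol
Step 3: 1/T₂ - 1/T₁ = 1/465 - 1/297 = -1.216466e-03 K⁻¹
Step 4: ln(k₂/k₁) = -53500/8.314 × -1.216466e-03 = 7.82787
Step 5: k₂ = k₁ × exp(7.82787) = 2.002e-04 × 2.50958e+03 = 5.024e-01 s⁻¹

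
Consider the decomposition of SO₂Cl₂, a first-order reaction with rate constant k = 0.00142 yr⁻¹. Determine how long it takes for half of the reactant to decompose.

488.1 yr

Step 1: For a first-order reaction, t₁/₂ = ln(2)/k
Step 2: t₁/₂ = ln(2)/0.00142
Step 3: t₁/₂ = 0.6931/0.00142 = 488.1 yr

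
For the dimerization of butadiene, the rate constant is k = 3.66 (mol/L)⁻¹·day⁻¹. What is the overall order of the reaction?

second order (2)

Step 1: The units of k for an nth-order reaction are (concentration)^(1-n)·(time)⁻¹.
Step 2: Here k has units (mol/L)⁻¹·day⁻¹, so the concentration exponent is -1.
Step 3: 1 - n = -1 ⇒ n = 2. The reaction is second order.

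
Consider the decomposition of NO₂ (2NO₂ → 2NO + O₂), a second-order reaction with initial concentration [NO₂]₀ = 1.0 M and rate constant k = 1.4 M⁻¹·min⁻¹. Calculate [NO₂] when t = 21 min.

0.03289 M

Step 1: For a second-order reaction: 1/[NO₂] = 1/[NO₂]₀ + kt
Step 2: 1/[NO₂] = 1/1.0 + 1.4 × 21
Step 3: 1/[NO₂] = 1 + 29.4 = 30.4
Step 4: [NO₂] = 1/30.4 = 0.03289 M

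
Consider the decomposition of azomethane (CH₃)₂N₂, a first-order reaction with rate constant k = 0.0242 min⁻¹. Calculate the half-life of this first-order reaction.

28.64 min

Step 1: For a first-order reaction, t₁/₂ = ln(2)/k
Step 2: t₁/₂ = ln(2)/0.0242
Step 3: t₁/₂ = 0.6931/0.0242 = 28.64 min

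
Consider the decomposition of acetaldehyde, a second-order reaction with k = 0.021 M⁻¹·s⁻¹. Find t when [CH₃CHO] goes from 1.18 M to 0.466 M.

61.83 s

Step 1: For second-order: t = (1/[CH₃CHO] - 1/[CH₃CHO]₀)/k
Step 2: t = (1/0.466 - 1/1.18)/0.021
Step 3: t = (2.146 - 0.8475)/0.021
Step 4: t = 1.298/0.021 = 61.83 s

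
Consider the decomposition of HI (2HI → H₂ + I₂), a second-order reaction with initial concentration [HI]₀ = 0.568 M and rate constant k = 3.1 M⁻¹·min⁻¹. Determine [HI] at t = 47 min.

0.006781 M

Step 1: For a second-order reaction: 1/[HI] = 1/[HI]₀ + kt
Step 2: 1/[HI] = 1/0.568 + 3.1 × 47
Step 3: 1/[HI] = 1.761 + 145.7 = 147.5
Step 4: [HI] = 1/147.5 = 0.006781 M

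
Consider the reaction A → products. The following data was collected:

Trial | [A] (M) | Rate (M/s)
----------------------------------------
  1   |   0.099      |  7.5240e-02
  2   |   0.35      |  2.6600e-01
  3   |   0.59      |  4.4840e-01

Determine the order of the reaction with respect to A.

first order (1)

Step 1: Compare trials to find order n where rate₂/rate₁ = ([A]₂/[A]₁)^n
Step 2: rate₂/rate₁ = 2.6600e-01/7.5240e-02 = 3.535
Step 3: [A]₂/[A]₁ = 0.35/0.099 = 3.535
Step 4: n = ln(3.535)/ln(3.535) = 1.00 ≈ 1
Step 5: The reaction is first order in A.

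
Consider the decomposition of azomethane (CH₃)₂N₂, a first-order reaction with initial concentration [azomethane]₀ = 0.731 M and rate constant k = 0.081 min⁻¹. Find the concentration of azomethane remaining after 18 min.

0.1701 M

Step 1: For a first-order reaction: [azomethane] = [azomethane]₀ × e^(-kt)
Step 2: [azomethane] = 0.731 × e^(-0.081 × 18)
Step 3: [azomethane] = 0.731 × e^(-1.458)
Step 4: [azomethane] = 0.731 × 0.232701 = 0.1701 M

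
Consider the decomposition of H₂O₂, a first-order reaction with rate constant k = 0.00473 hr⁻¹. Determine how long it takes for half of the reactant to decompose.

146.5 hr

Step 1: For a first-order reaction, t₁/₂ = ln(2)/k
Step 2: t₁/₂ = ln(2)/0.00473
Step 3: t₁/₂ = 0.6931/0.00473 = 146.5 hr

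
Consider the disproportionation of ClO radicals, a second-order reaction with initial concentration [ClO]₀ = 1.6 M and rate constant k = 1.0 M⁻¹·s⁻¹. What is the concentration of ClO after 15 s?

0.064 M

Step 1: For a second-order reaction: 1/[ClO] = 1/[ClO]₀ + kt
Step 2: 1/[ClO] = 1/1.6 + 1.0 × 15
Step 3: 1/[ClO] = 0.625 + 15 = 15.62
Step 4: [ClO] = 1/15.62 = 0.064 M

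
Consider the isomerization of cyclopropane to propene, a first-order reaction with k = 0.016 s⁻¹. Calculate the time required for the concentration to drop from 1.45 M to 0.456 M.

72.3 s

Step 1: For first-order: t = ln([cyclopropane]₀/[cyclopropane])/k
Step 2: t = ln(1.45/0.456)/0.016
Step 3: t = ln(3.18)/0.016
Step 4: t = 1.157/0.016 = 72.3 s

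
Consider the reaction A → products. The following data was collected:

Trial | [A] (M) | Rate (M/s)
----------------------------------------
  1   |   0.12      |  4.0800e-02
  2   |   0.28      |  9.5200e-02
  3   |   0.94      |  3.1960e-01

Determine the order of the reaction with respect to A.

first order (1)

Step 1: Compare trials to find order n where rate₂/rate₁ = ([A]₂/[A]₁)^n
Step 2: rate₂/rate₁ = 9.5200e-02/4.0800e-02 = 2.333
Step 3: [A]₂/[A]₁ = 0.28/0.12 = 2.333
Step 4: n = ln(2.333)/ln(2.333) = 1.00 ≈ 1
Step 5: The reaction is first order in A.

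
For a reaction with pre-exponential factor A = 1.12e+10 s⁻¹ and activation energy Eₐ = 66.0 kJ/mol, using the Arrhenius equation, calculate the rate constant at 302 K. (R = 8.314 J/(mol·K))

4.30e-02 s⁻¹

Step 1: Use the Arrhenius equation: k = A × exp(-Eₐ/RT)
Step 2: Convert Eₐ to J/mol: 66.0 kJ/mol = 66000 J/mol
Step 3: Calculate the exponent: -Eₐ/(RT) = -66000/(8.314 × 302) = -26.28615
Step 4: k = 1.12e+10 × exp(-26.28615)
Step 5: k = 1.12e+10 × 3.83769e-12 = 4.2982e-02 s⁻¹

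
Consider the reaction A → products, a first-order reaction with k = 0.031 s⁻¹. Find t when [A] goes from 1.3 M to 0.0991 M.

83.03 s

Step 1: For first-order: t = ln([A]₀/[A])/k
Step 2: t = ln(1.3/0.0991)/0.031
Step 3: t = ln(13.12)/0.031
Step 4: t = 2.574/0.031 = 83.03 s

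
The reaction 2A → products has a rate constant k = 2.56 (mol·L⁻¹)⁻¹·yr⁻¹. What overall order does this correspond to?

second order (2)

Step 1: The units of k for an nth-order reaction are (concentration)^(1-n)·(time)⁻¹.
Step 2: Here k has units (mol·L⁻¹)⁻¹·yr⁻¹, so the concentration exponent is -1.
Step 3: 1 - n = -1 ⇒ n = 2. The reaction is second order.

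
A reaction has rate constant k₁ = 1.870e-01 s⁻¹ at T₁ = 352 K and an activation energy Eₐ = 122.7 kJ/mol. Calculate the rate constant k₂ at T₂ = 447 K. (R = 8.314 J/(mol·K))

1.386e+03 s⁻¹

Step 1: Use the two-temperature Arrhenius form: ln(k₂/k₁) = -Eₐ/R × (1/T₂ - 1/T₁)
Step 2: Convert Eₐ to J/mol: 122.7 kJ/mol = 122700 J/mol
Step 3: 1/T₂ - 1/T₁ = 1/447 - 1/352 = -6.037726e-04 K⁻¹
Step 4: ln(k₂/k₁) = -122700/8.314 × -6.037726e-04 = 8.91062
Step 5: k₂ = k₁ × exp(8.91062) = 1.870e-01 × 7.41025e+03 = 1.386e+03 s⁻¹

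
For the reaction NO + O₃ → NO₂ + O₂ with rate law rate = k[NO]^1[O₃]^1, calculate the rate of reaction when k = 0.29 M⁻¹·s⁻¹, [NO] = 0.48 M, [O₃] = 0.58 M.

0.08074 M/s

Step 1: The rate law is rate = k[NO]^1[O₃]^1
Step 2: Substitute: rate = 0.29 × (0.48)^1 × (0.58)^1
Step 3: rate = 0.29 × 0.48 × 0.58 = 0.080736 M/s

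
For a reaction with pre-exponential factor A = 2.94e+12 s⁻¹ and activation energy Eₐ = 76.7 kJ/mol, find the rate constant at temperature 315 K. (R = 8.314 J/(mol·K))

5.61e-01 s⁻¹

Step 1: Use the Arrhenius equation: k = A × exp(-Eₐ/RT)
Step 2: Convert Eₐ to J/mol: 76.7 kJ/mol = 76700 J/mol
Step 3: Calculate the exponent: -Eₐ/(RT) = -76700/(8.314 × 315) = -29.28699
Step 4: k = 2.94e+12 × exp(-29.28699)
Step 5: k = 2.94e+12 × 1.90907e-13 = 5.6127e-01 s⁻¹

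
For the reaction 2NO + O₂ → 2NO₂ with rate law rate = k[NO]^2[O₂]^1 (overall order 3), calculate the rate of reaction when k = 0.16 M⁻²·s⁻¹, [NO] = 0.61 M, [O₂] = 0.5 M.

0.02977 M/s

Step 1: The rate law is rate = k[NO]^2[O₂]^1, overall order = 2+1 = 3
Step 2: Substitute values: rate = 0.16 × (0.61)^2 × (0.5)^1
Step 3: rate = 0.16 × 0.3721 × 0.5 = 0.029768 M/s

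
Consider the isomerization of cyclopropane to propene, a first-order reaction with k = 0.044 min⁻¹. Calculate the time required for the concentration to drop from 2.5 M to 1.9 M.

6.237 min

Step 1: For first-order: t = ln([cyclopropane]₀/[cyclopropane])/k
Step 2: t = ln(2.5/1.9)/0.044
Step 3: t = ln(1.316)/0.044
Step 4: t = 0.2744/0.044 = 6.237 min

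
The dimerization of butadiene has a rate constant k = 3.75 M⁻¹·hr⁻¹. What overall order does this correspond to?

second order (2)

Step 1: The units of k for an nth-order reaction are (concentration)^(1-n)·(time)⁻¹.
Step 2: Here k has units M⁻¹·hr⁻¹, so the concentration exponent is -1.
Step 3: 1 - n = -1 ⇒ n = 2. The reaction is second order.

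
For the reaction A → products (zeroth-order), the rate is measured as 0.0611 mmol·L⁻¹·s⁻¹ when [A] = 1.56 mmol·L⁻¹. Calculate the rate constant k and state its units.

0.0611 mmol·L⁻¹·s⁻¹

Step 1: For a zeroth-order reaction, rate = k (independent of concentration).
Step 2: k = rate = 0.0611 mmol·L⁻¹·s⁻¹.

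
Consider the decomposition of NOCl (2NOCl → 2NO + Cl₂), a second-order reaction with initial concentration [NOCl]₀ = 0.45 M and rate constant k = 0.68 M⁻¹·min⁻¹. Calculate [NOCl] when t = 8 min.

0.1305 M

Step 1: For a second-order reaction: 1/[NOCl] = 1/[NOCl]₀ + kt
Step 2: 1/[NOCl] = 1/0.45 + 0.68 × 8
Step 3: 1/[NOCl] = 2.222 + 5.44 = 7.662
Step 4: [NOCl] = 1/7.662 = 0.1305 M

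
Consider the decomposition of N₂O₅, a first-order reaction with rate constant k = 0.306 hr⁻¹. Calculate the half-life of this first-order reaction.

2.265 hr

Step 1: For a first-order reaction, t₁/₂ = ln(2)/k
Step 2: t₁/₂ = ln(2)/0.306
Step 3: t₁/₂ = 0.6931/0.306 = 2.265 hr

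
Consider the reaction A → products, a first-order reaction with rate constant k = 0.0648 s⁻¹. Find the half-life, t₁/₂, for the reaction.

10.7 s

Step 1: For a first-order reaction, t₁/₂ = ln(2)/k
Step 2: t₁/₂ = ln(2)/0.0648
Step 3: t₁/₂ = 0.6931/0.0648 = 10.7 s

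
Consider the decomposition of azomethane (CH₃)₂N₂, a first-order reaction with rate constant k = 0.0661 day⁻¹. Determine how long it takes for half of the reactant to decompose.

10.49 day

Step 1: For a first-order reaction, t₁/₂ = ln(2)/k
Step 2: t₁/₂ = ln(2)/0.0661
Step 3: t₁/₂ = 0.6931/0.0661 = 10.49 day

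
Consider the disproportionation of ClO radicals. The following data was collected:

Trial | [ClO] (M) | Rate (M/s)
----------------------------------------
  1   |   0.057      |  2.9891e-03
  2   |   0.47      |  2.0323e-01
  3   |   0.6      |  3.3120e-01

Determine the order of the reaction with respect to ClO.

second order (2)

Step 1: Compare trials to find order n where rate₂/rate₁ = ([ClO]₂/[ClO]₁)^n
Step 2: rate₂/rate₁ = 2.0323e-01/2.9891e-03 = 67.99
Step 3: [ClO]₂/[ClO]₁ = 0.47/0.057 = 8.246
Step 4: n = ln(67.99)/ln(8.246) = 2.00 ≈ 2
Step 5: The reaction is second order in ClO.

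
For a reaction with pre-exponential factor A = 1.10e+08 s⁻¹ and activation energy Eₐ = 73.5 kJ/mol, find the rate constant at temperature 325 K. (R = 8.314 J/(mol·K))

1.69e-04 s⁻¹

Step 1: Use the Arrhenius equation: k = A × exp(-Eₐ/RT)
Step 2: Convert Eₐ to J/mol: 73.5 kJ/mol = 73500 J/mol
Step 3: Calculate the exponent: -Eₐ/(RT) = -73500/(8.314 × 325) = -27.20157
Step 4: k = 1.10e+08 × exp(-27.20157)
Step 5: k = 1.10e+08 × 1.53641e-12 = 1.6901e-04 s⁻¹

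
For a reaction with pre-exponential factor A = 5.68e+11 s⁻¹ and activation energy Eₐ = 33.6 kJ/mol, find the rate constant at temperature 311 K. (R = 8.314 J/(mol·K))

1.29e+06 s⁻¹

Step 1: Use the Arrhenius equation: k = A × exp(-Eₐ/RT)
Step 2: Convert Eₐ to J/mol: 33.6 kJ/mol = 33600 J/mol
Step 3: Calculate the exponent: -Eₐ/(RT) = -33600/(8.314 × 311) = -12.99478
Step 4: k = 5.68e+11 × exp(-12.99478)
Step 5: k = 5.68e+11 × 2.27216e-06 = 1.2906e+06 s⁻¹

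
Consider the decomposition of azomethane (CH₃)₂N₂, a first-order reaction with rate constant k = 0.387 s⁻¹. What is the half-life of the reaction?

1.791 s

Step 1: For a first-order reaction, t₁/₂ = ln(2)/k
Step 2: t₁/₂ = ln(2)/0.387
Step 3: t₁/₂ = 0.6931/0.387 = 1.791 s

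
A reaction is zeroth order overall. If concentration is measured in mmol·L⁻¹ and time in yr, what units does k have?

mmol·L⁻¹·yr⁻¹

Step 1: For overall order n, rate = k × (concentration)^n.
Step 2: Rate has units mmol·L⁻¹·yr⁻¹; concentration term has units (mmol·L⁻¹)^0.
Step 3: k = rate / (concentration)^n, so units of k = (mmol·L⁻¹)^(1-0)·yr⁻¹ = mmol·L⁻¹·yr⁻¹.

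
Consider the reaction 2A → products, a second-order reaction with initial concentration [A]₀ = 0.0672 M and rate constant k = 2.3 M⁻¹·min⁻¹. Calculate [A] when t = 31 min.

0.0116 M

Step 1: For a second-order reaction: 1/[A] = 1/[A]₀ + kt
Step 2: 1/[A] = 1/0.0672 + 2.3 × 31
Step 3: 1/[A] = 14.88 + 71.3 = 86.18
Step 4: [A] = 1/86.18 = 0.0116 M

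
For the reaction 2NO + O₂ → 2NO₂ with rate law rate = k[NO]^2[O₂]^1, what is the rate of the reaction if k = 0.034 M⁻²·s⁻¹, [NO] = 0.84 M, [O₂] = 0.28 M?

0.006717 M/s

Step 1: The rate law is rate = k[NO]^2[O₂]^1
Step 2: Substitute: rate = 0.034 × (0.84)^2 × (0.28)^1
Step 3: rate = 0.034 × 0.7056 × 0.28 = 0.00671731 M/s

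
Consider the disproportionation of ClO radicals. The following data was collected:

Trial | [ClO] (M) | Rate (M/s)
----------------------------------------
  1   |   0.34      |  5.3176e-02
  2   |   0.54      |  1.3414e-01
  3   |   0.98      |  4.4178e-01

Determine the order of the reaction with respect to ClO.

second order (2)

Step 1: Compare trials to find order n where rate₂/rate₁ = ([ClO]₂/[ClO]₁)^n
Step 2: rate₂/rate₁ = 1.3414e-01/5.3176e-02 = 2.522
Step 3: [ClO]₂/[ClO]₁ = 0.54/0.34 = 1.588
Step 4: n = ln(2.522)/ln(1.588) = 2.00 ≈ 2
Step 5: The reaction is second order in ClO.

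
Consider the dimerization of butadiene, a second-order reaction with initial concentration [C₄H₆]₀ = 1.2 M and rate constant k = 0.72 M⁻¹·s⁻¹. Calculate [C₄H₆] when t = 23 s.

0.05749 M

Step 1: For a second-order reaction: 1/[C₄H₆] = 1/[C₄H₆]₀ + kt
Step 2: 1/[C₄H₆] = 1/1.2 + 0.72 × 23
Step 3: 1/[C₄H₆] = 0.8333 + 16.56 = 17.39
Step 4: [C₄H₆] = 1/17.39 = 0.05749 M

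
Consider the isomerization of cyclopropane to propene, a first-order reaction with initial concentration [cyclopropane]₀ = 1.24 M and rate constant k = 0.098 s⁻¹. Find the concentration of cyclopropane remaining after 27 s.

0.08796 M

Step 1: For a first-order reaction: [cyclopropane] = [cyclopropane]₀ × e^(-kt)
Step 2: [cyclopropane] = 1.24 × e^(-0.098 × 27)
Step 3: [cyclopropane] = 1.24 × e^(-2.646)
Step 4: [cyclopropane] = 1.24 × 0.0709344 = 0.08796 M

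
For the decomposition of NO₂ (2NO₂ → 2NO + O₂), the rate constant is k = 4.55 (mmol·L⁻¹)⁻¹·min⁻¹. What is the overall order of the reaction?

second order (2)

Step 1: The units of k for an nth-order reaction are (concentration)^(1-n)·(time)⁻¹.
Step 2: Here k has units (mmol·L⁻¹)⁻¹·min⁻¹, so the concentration exponent is -1.
Step 3: 1 - n = -1 ⇒ n = 2. The reaction is second order.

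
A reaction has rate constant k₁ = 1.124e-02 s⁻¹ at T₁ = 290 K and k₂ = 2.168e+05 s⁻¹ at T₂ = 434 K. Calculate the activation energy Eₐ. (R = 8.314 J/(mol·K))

121.9 kJ/mol

Step 1: Use the two-temperature Arrhenius form: ln(k₂/k₁) = -Eₐ/R × (1/T₂ - 1/T₁)
Step 2: ln(k₂/k₁) = ln(2.168e+05/1.124e-02) = ln(1.92883e+07) = 16.775
Step 3: 1/T₂ - 1/T₁ = 1/434 - 1/290 = -1.144128e-03 K⁻¹
Step 4: Eₐ = -R × ln(k₂/k₁) / (1/T₂ - 1/T₁) = -8.314 × 16.775 / -1.144128e-03
Step 5: Eₐ = 1.2190e+05 J/mol = 121.9 kJ/mol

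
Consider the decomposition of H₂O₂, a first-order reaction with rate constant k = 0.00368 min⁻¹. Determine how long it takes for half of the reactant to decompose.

188.4 min

Step 1: For a first-order reaction, t₁/₂ = ln(2)/k
Step 2: t₁/₂ = ln(2)/0.00368
Step 3: t₁/₂ = 0.6931/0.00368 = 188.4 min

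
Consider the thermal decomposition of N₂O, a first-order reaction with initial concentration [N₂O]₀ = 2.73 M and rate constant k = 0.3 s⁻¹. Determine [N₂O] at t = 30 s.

0.0003369 M

Step 1: For a first-order reaction: [N₂O] = [N₂O]₀ × e^(-kt)
Step 2: [N₂O] = 2.73 × e^(-0.3 × 30)
Step 3: [N₂O] = 2.73 × e^(-9)
Step 4: [N₂O] = 2.73 × 0.00012341 = 0.0003369 M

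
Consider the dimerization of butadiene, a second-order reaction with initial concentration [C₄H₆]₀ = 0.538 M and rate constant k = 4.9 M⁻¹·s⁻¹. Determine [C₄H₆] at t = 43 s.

0.004705 M

Step 1: For a second-order reaction: 1/[C₄H₆] = 1/[C₄H₆]₀ + kt
Step 2: 1/[C₄H₆] = 1/0.538 + 4.9 × 43
Step 3: 1/[C₄H₆] = 1.859 + 210.7 = 212.6
Step 4: [C₄H₆] = 1/212.6 = 0.004705 M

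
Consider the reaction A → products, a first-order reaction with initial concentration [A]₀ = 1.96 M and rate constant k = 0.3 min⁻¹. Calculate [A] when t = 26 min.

0.0008031 M

Step 1: For a first-order reaction: [A] = [A]₀ × e^(-kt)
Step 2: [A] = 1.96 × e^(-0.3 × 26)
Step 3: [A] = 1.96 × e^(-7.8)
Step 4: [A] = 1.96 × 0.000409735 = 0.0008031 M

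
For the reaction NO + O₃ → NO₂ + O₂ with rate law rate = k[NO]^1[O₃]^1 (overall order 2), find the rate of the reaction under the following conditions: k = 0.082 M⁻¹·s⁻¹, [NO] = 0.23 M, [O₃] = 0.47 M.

0.008864 M/s

Step 1: The rate law is rate = k[NO]^1[O₃]^1, overall order = 1+1 = 2
Step 2: Substitute values: rate = 0.082 × (0.23)^1 × (0.47)^1
Step 3: rate = 0.082 × 0.23 × 0.47 = 0.0088642 M/s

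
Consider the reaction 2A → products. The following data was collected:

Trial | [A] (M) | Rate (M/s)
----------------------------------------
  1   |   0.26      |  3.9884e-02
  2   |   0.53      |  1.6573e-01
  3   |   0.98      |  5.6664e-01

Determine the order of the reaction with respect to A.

second order (2)

Step 1: Compare trials to find order n where rate₂/rate₁ = ([A]₂/[A]₁)^n
Step 2: rate₂/rate₁ = 1.6573e-01/3.9884e-02 = 4.155
Step 3: [A]₂/[A]₁ = 0.53/0.26 = 2.038
Step 4: n = ln(4.155)/ln(2.038) = 2.00 ≈ 2
Step 5: The reaction is second order in A.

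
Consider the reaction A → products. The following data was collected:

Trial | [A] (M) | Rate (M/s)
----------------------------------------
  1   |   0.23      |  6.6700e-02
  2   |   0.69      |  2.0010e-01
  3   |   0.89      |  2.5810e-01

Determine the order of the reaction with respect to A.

first order (1)

Step 1: Compare trials to find order n where rate₂/rate₁ = ([A]₂/[A]₁)^n
Step 2: rate₂/rate₁ = 2.0010e-01/6.6700e-02 = 3
Step 3: [A]₂/[A]₁ = 0.69/0.23 = 3
Step 4: n = ln(3)/ln(3) = 1.00 ≈ 1
Step 5: The reaction is first order in A.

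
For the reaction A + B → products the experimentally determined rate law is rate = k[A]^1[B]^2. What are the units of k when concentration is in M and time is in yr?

M⁻²·yr⁻¹

Step 1: Overall order = 1 + 2 = 3.
Step 2: rate has units M·yr⁻¹; [A]^1[B]^2 has units M^3.
Step 3: k = rate/([A]^1[B]^2), so units of k = M^(1-3)·yr⁻¹ = M⁻²·yr⁻¹.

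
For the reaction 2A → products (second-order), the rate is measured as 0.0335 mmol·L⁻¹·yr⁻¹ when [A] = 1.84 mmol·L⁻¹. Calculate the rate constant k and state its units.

0.009895 (mmol·L⁻¹)⁻¹·yr⁻¹

Step 1: rate = k[A]^2, so k = rate / [A]^2.
Step 2: k = 0.0335 / (1.84)^2 = 0.0335 / 3.386.
Step 3: k = 0.009895 (mmol·L⁻¹)⁻¹·yr⁻¹.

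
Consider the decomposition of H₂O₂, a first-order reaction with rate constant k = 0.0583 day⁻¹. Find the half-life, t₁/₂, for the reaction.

11.89 day

Step 1: For a first-order reaction, t₁/₂ = ln(2)/k
Step 2: t₁/₂ = ln(2)/0.0583
Step 3: t₁/₂ = 0.6931/0.0583 = 11.89 day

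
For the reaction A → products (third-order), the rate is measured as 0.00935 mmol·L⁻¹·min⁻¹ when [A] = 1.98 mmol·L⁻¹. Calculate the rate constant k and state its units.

0.001205 (mmol·L⁻¹)⁻²·min⁻¹

Step 1: rate = k[A]^3, so k = rate / [A]^3.
Step 2: k = 0.00935 / (1.98)^3 = 0.00935 / 7.762.
Step 3: k = 0.001205 (mmol·L⁻¹)⁻²·min⁻¹.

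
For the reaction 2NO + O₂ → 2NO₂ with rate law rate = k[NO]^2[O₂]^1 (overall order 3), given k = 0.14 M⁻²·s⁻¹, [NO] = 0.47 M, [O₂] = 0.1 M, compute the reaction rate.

0.003093 M/s

Step 1: The rate law is rate = k[NO]^2[O₂]^1, overall order = 2+1 = 3
Step 2: Substitute values: rate = 0.14 × (0.47)^2 × (0.1)^1
Step 3: rate = 0.14 × 0.2209 × 0.1 = 0.0030926 M/s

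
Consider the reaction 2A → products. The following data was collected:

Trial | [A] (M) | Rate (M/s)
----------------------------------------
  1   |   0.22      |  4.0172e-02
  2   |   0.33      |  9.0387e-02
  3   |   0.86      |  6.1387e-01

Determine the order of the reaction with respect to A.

second order (2)

Step 1: Compare trials to find order n where rate₂/rate₁ = ([A]₂/[A]₁)^n
Step 2: rate₂/rate₁ = 9.0387e-02/4.0172e-02 = 2.25
Step 3: [A]₂/[A]₁ = 0.33/0.22 = 1.5
Step 4: n = ln(2.25)/ln(1.5) = 2.00 ≈ 2
Step 5: The reaction is second order in A.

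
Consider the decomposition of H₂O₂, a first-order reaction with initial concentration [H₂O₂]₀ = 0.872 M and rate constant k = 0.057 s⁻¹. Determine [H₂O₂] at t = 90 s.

0.005159 M

Step 1: For a first-order reaction: [H₂O₂] = [H₂O₂]₀ × e^(-kt)
Step 2: [H₂O₂] = 0.872 × e^(-0.057 × 90)
Step 3: [H₂O₂] = 0.872 × e^(-5.13)
Step 4: [H₂O₂] = 0.872 × 0.00591656 = 0.005159 M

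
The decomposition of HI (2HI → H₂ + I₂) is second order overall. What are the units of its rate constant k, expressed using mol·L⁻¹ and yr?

(mol·L⁻¹)⁻¹·yr⁻¹

Step 1: For overall order n, rate = k × (concentration)^n.
Step 2: Rate has units mol·L⁻¹·yr⁻¹; concentration term has units (mol·L⁻¹)^2.
Step 3: k = rate / (concentration)^n, so units of k = (mol·L⁻¹)^(1-2)·yr⁻¹ = (mol·L⁻¹)⁻¹·yr⁻¹.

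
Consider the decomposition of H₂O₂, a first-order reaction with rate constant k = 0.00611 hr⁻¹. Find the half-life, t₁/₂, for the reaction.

113.4 hr

Step 1: For a first-order reaction, t₁/₂ = ln(2)/k
Step 2: t₁/₂ = ln(2)/0.00611
Step 3: t₁/₂ = 0.6931/0.00611 = 113.4 hr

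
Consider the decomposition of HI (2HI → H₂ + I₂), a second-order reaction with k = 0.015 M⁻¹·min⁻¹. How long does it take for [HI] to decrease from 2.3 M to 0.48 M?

109.9 min

Step 1: For second-order: t = (1/[HI] - 1/[HI]₀)/k
Step 2: t = (1/0.48 - 1/2.3)/0.015
Step 3: t = (2.083 - 0.4348)/0.015
Step 4: t = 1.649/0.015 = 109.9 min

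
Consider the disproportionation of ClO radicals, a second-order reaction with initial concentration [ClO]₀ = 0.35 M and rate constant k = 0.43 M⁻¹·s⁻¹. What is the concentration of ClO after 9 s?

0.1487 M

Step 1: For a second-order reaction: 1/[ClO] = 1/[ClO]₀ + kt
Step 2: 1/[ClO] = 1/0.35 + 0.43 × 9
Step 3: 1/[ClO] = 2.857 + 3.87 = 6.727
Step 4: [ClO] = 1/6.727 = 0.1487 M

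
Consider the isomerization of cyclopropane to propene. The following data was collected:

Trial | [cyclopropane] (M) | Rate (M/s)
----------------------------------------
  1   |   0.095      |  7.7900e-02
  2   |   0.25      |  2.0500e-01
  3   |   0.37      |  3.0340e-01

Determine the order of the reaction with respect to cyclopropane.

first order (1)

Step 1: Compare trials to find order n where rate₂/rate₁ = ([cyclopropane]₂/[cyclopropane]₁)^n
Step 2: rate₂/rate₁ = 2.0500e-01/7.7900e-02 = 2.632
Step 3: [cyclopropane]₂/[cyclopropane]₁ = 0.25/0.095 = 2.632
Step 4: n = ln(2.632)/ln(2.632) = 1.00 ≈ 1
Step 5: The reaction is first order in cyclopropane.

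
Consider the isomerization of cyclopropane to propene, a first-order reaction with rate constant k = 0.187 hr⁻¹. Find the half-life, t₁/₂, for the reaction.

3.707 hr

Step 1: For a first-order reaction, t₁/₂ = ln(2)/k
Step 2: t₁/₂ = ln(2)/0.187
Step 3: t₁/₂ = 0.6931/0.187 = 3.707 hr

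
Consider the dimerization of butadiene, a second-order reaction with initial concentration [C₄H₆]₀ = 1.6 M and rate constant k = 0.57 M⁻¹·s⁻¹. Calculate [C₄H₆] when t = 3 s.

0.4283 M

Step 1: For a second-order reaction: 1/[C₄H₆] = 1/[C₄H₆]₀ + kt
Step 2: 1/[C₄H₆] = 1/1.6 + 0.57 × 3
Step 3: 1/[C₄H₆] = 0.625 + 1.71 = 2.335
Step 4: [C₄H₆] = 1/2.335 = 0.4283 M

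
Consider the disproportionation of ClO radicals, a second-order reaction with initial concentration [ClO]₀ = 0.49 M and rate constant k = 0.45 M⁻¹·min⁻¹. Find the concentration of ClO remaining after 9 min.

0.1642 M

Step 1: For a second-order reaction: 1/[ClO] = 1/[ClO]₀ + kt
Step 2: 1/[ClO] = 1/0.49 + 0.45 × 9
Step 3: 1/[ClO] = 2.041 + 4.05 = 6.091
Step 4: [ClO] = 1/6.091 = 0.1642 M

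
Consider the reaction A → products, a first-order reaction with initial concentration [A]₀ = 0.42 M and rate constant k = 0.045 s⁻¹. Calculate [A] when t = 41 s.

0.06637 M

Step 1: For a first-order reaction: [A] = [A]₀ × e^(-kt)
Step 2: [A] = 0.42 × e^(-0.045 × 41)
Step 3: [A] = 0.42 × e^(-1.845)
Step 4: [A] = 0.42 × 0.158025 = 0.06637 M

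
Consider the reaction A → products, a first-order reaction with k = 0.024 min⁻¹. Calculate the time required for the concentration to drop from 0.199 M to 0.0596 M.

50.24 min

Step 1: For first-order: t = ln([A]₀/[A])/k
Step 2: t = ln(0.199/0.0596)/0.024
Step 3: t = ln(3.339)/0.024
Step 4: t = 1.206/0.024 = 50.24 min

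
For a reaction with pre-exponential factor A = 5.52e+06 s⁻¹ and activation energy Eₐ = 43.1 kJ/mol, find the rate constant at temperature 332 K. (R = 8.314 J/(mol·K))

9.13e-01 s⁻¹

Step 1: Use the Arrhenius equation: k = A × exp(-Eₐ/RT)
Step 2: Convert Eₐ to J/mol: 43.1 kJ/mol = 43100 J/mol
Step 3: Calculate the exponent: -Eₐ/(RT) = -43100/(8.314 × 332) = -15.61454
Step 4: k = 5.52e+06 × exp(-15.61454)
Step 5: k = 5.52e+06 × 1.65459e-07 = 9.1333e-01 s⁻¹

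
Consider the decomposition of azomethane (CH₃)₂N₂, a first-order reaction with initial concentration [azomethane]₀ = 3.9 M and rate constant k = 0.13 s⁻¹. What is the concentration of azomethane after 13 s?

0.7196 M

Step 1: For a first-order reaction: [azomethane] = [azomethane]₀ × e^(-kt)
Step 2: [azomethane] = 3.9 × e^(-0.13 × 13)
Step 3: [azomethane] = 3.9 × e^(-1.69)
Step 4: [azomethane] = 3.9 × 0.18452 = 0.7196 M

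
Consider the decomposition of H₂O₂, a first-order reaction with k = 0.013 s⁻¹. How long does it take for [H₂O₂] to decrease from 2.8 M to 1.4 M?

53.32 s

Step 1: For first-order: t = ln([H₂O₂]₀/[H₂O₂])/k
Step 2: t = ln(2.8/1.4)/0.013
Step 3: t = ln(2)/0.013
Step 4: t = 0.6931/0.013 = 53.32 s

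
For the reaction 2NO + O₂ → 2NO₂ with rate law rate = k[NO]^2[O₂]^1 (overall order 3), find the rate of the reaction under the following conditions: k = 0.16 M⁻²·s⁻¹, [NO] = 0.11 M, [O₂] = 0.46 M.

0.0008906 M/s

Step 1: The rate law is rate = k[NO]^2[O₂]^1, overall order = 2+1 = 3
Step 2: Substitute values: rate = 0.16 × (0.11)^2 × (0.46)^1
Step 3: rate = 0.16 × 0.0121 × 0.46 = 0.00089056 M/s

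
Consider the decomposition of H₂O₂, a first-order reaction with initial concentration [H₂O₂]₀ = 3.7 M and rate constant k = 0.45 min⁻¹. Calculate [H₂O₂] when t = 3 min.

0.9592 M

Step 1: For a first-order reaction: [H₂O₂] = [H₂O₂]₀ × e^(-kt)
Step 2: [H₂O₂] = 3.7 × e^(-0.45 × 3)
Step 3: [H₂O₂] = 3.7 × e^(-1.35)
Step 4: [H₂O₂] = 3.7 × 0.25924 = 0.9592 M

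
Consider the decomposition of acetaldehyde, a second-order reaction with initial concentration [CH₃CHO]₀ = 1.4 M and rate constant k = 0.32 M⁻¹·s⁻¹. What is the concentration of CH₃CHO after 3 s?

0.5973 M

Step 1: For a second-order reaction: 1/[CH₃CHO] = 1/[CH₃CHO]₀ + kt
Step 2: 1/[CH₃CHO] = 1/1.4 + 0.32 × 3
Step 3: 1/[CH₃CHO] = 0.7143 + 0.96 = 1.674
Step 4: [CH₃CHO] = 1/1.674 = 0.5973 M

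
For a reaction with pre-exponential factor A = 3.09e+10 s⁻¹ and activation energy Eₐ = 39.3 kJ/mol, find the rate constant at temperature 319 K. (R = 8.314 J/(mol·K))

1.13e+04 s⁻¹

Step 1: Use the Arrhenius equation: k = A × exp(-Eₐ/RT)
Step 2: Convert Eₐ to J/mol: 39.3 kJ/mol = 39300 J/mol
Step 3: Calculate the exponent: -Eₐ/(RT) = -39300/(8.314 × 319) = -14.81808
Step 4: k = 3.09e+10 × exp(-14.81808)
Step 5: k = 3.09e+10 × 3.66935e-07 = 1.1338e+04 s⁻¹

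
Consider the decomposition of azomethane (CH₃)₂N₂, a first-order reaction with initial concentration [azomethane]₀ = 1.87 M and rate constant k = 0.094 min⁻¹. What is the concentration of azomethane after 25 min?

0.1783 M

Step 1: For a first-order reaction: [azomethane] = [azomethane]₀ × e^(-kt)
Step 2: [azomethane] = 1.87 × e^(-0.094 × 25)
Step 3: [azomethane] = 1.87 × e^(-2.35)
Step 4: [azomethane] = 1.87 × 0.0953692 = 0.1783 M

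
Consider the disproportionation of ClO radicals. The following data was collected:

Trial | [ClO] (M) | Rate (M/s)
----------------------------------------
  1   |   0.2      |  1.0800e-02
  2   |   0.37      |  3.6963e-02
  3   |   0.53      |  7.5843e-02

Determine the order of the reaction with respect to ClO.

second order (2)

Step 1: Compare trials to find order n where rate₂/rate₁ = ([ClO]₂/[ClO]₁)^n
Step 2: rate₂/rate₁ = 3.6963e-02/1.0800e-02 = 3.422
Step 3: [ClO]₂/[ClO]₁ = 0.37/0.2 = 1.85
Step 4: n = ln(3.422)/ln(1.85) = 2.00 ≈ 2
Step 5: The reaction is second order in ClO.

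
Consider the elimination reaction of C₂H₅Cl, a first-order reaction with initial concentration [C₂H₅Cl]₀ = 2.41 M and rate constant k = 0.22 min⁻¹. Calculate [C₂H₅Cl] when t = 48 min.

6.25e-05 M

Step 1: For a first-order reaction: [C₂H₅Cl] = [C₂H₅Cl]₀ × e^(-kt)
Step 2: [C₂H₅Cl] = 2.41 × e^(-0.22 × 48)
Step 3: [C₂H₅Cl] = 2.41 × e^(-10.56)
Step 4: [C₂H₅Cl] = 2.41 × 2.59329e-05 = 6.25e-05 M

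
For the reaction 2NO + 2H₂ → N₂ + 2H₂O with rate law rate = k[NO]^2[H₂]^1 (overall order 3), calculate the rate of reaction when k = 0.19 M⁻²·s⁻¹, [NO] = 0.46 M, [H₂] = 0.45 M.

0.01809 M/s

Step 1: The rate law is rate = k[NO]^2[H₂]^1, overall order = 2+1 = 3
Step 2: Substitute values: rate = 0.19 × (0.46)^2 × (0.45)^1
Step 3: rate = 0.19 × 0.2116 × 0.45 = 0.0180918 M/s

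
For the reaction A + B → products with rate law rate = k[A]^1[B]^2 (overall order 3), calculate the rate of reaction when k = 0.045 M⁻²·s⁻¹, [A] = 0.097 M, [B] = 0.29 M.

0.0003671 M/s

Step 1: The rate law is rate = k[A]^1[B]^2, overall order = 1+2 = 3
Step 2: Substitute values: rate = 0.045 × (0.097)^1 × (0.29)^2
Step 3: rate = 0.045 × 0.097 × 0.0841 = 0.000367096 M/s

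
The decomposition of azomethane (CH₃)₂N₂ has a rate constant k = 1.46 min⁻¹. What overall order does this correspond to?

first order (1)

Step 1: The units of k for an nth-order reaction are (concentration)^(1-n)·(time)⁻¹.
Step 2: Here k has units min⁻¹, so the concentration exponent is 0.
Step 3: 1 - n = 0 ⇒ n = 1. The reaction is first order.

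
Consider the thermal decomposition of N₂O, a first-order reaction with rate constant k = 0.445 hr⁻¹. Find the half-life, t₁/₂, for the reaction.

1.558 hr

Step 1: For a first-order reaction, t₁/₂ = ln(2)/k
Step 2: t₁/₂ = ln(2)/0.445
Step 3: t₁/₂ = 0.6931/0.445 = 1.558 hr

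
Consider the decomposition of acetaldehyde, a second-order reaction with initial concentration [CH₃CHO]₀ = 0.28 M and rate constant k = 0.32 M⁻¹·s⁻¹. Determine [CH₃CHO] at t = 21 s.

0.09717 M

Step 1: For a second-order reaction: 1/[CH₃CHO] = 1/[CH₃CHO]₀ + kt
Step 2: 1/[CH₃CHO] = 1/0.28 + 0.32 × 21
Step 3: 1/[CH₃CHO] = 3.571 + 6.72 = 10.29
Step 4: [CH₃CHO] = 1/10.29 = 0.09717 M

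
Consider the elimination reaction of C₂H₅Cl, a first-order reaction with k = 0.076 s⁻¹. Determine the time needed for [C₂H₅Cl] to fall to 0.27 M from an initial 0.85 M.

15.09 s

Step 1: For first-order: t = ln([C₂H₅Cl]₀/[C₂H₅Cl])/k
Step 2: t = ln(0.85/0.27)/0.076
Step 3: t = ln(3.148)/0.076
Step 4: t = 1.147/0.076 = 15.09 s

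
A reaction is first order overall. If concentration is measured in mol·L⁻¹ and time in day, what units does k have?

day⁻¹

Step 1: For overall order n, rate = k × (concentration)^n.
Step 2: Rate has units mol·L⁻¹·day⁻¹; concentration term has units (mol·L⁻¹)^1.
Step 3: k = rate / (concentration)^n, so units of k = (mol·L⁻¹)^(1-1)·day⁻¹ = day⁻¹.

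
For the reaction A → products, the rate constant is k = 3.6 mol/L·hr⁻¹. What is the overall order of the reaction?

zeroth order (0)

Step 1: The units of k for an nth-order reaction are (concentration)^(1-n)·(time)⁻¹.
Step 2: Here k has units mol/L·hr⁻¹, so the concentration exponent is 1.
Step 3: 1 - n = 1 ⇒ n = 0. The reaction is zeroth order.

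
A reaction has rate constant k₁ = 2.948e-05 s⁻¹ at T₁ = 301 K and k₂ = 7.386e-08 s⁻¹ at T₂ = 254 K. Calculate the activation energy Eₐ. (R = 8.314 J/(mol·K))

81.0 kJ/mol

Step 1: Use the two-temperature Arrhenius form: ln(k₂/k₁) = -Eₐ/R × (1/T₂ - 1/T₁)
Step 2: ln(k₂/k₁) = ln(7.386e-08/2.948e-05) = ln(0.00250543) = -5.9893
Step 3: 1/T₂ - 1/T₁ = 1/254 - 1/301 = 6.147487e-04 K⁻¹
Step 4: Eₐ = -R × ln(k₂/k₁) / (1/T₂ - 1/T₁) = -8.314 × -5.9893 / 6.147487e-04
Step 5: Eₐ = 8.1001e+04 J/mol = 81.0 kJ/mol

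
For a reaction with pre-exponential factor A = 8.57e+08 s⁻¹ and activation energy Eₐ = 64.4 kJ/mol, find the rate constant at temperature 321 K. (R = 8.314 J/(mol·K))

2.84e-02 s⁻¹

Step 1: Use the Arrhenius equation: k = A × exp(-Eₐ/RT)
Step 2: Convert Eₐ to J/mol: 64.4 kJ/mol = 64400 J/mol
Step 3: Calculate the exponent: -Eₐ/(RT) = -64400/(8.314 × 321) = -24.13075
Step 4: k = 8.57e+08 × exp(-24.13075)
Step 5: k = 8.57e+08 × 3.31244e-11 = 2.8388e-02 s⁻¹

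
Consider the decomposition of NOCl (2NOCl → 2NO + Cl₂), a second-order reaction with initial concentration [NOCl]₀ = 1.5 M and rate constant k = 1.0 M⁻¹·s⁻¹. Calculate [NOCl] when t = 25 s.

0.03896 M

Step 1: For a second-order reaction: 1/[NOCl] = 1/[NOCl]₀ + kt
Step 2: 1/[NOCl] = 1/1.5 + 1.0 × 25
Step 3: 1/[NOCl] = 0.6667 + 25 = 25.67
Step 4: [NOCl] = 1/25.67 = 0.03896 M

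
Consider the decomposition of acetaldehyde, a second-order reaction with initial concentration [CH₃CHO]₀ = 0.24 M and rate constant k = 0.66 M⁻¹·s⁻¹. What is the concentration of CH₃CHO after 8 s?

0.1059 M

Step 1: For a second-order reaction: 1/[CH₃CHO] = 1/[CH₃CHO]₀ + kt
Step 2: 1/[CH₃CHO] = 1/0.24 + 0.66 × 8
Step 3: 1/[CH₃CHO] = 4.167 + 5.28 = 9.447
Step 4: [CH₃CHO] = 1/9.447 = 0.1059 M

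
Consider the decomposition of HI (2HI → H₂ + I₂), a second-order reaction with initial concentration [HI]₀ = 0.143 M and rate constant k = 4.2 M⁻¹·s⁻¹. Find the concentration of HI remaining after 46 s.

0.004995 M

Step 1: For a second-order reaction: 1/[HI] = 1/[HI]₀ + kt
Step 2: 1/[HI] = 1/0.143 + 4.2 × 46
Step 3: 1/[HI] = 6.993 + 193.2 = 200.2
Step 4: [HI] = 1/200.2 = 0.004995 M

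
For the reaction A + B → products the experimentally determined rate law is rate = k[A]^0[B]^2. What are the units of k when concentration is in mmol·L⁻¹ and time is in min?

(mmol·L⁻¹)⁻¹·min⁻¹

Step 1: Overall order = 0 + 2 = 2.
Step 2: rate has units mmol·L⁻¹·min⁻¹; [A]^0[B]^2 has units (mmol·L⁻¹)^2.
Step 3: k = rate/([A]^0[B]^2), so units of k = (mmol·L⁻¹)^(1-2)·min⁻¹ = (mmol·L⁻¹)⁻¹·min⁻¹.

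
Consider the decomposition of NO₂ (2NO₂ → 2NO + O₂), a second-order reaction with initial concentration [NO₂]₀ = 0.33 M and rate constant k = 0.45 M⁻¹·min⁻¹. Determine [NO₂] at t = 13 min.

0.1126 M

Step 1: For a second-order reaction: 1/[NO₂] = 1/[NO₂]₀ + kt
Step 2: 1/[NO₂] = 1/0.33 + 0.45 × 13
Step 3: 1/[NO₂] = 3.03 + 5.85 = 8.88
Step 4: [NO₂] = 1/8.88 = 0.1126 M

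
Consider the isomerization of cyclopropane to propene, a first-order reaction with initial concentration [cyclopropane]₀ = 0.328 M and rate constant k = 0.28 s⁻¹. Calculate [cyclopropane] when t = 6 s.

0.06113 M

Step 1: For a first-order reaction: [cyclopropane] = [cyclopropane]₀ × e^(-kt)
Step 2: [cyclopropane] = 0.328 × e^(-0.28 × 6)
Step 3: [cyclopropane] = 0.328 × e^(-1.68)
Step 4: [cyclopropane] = 0.328 × 0.186374 = 0.06113 M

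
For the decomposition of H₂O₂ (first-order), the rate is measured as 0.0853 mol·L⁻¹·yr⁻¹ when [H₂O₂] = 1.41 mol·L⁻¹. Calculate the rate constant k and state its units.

0.0605 yr⁻¹

Step 1: rate = k[H₂O₂]^1, so k = rate / [H₂O₂]^1.
Step 2: k = 0.0853 / (1.41)^1 = 0.0853 / 1.41.
Step 3: k = 0.0605 yr⁻¹.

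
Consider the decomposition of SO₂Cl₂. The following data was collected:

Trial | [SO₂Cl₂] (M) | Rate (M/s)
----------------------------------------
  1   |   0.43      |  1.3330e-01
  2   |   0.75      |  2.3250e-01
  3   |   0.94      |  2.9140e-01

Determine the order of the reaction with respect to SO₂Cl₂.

first order (1)

Step 1: Compare trials to find order n where rate₂/rate₁ = ([SO₂Cl₂]₂/[SO₂Cl₂]₁)^n
Step 2: rate₂/rate₁ = 2.3250e-01/1.3330e-01 = 1.744
Step 3: [SO₂Cl₂]₂/[SO₂Cl₂]₁ = 0.75/0.43 = 1.744
Step 4: n = ln(1.744)/ln(1.744) = 1.00 ≈ 1
Step 5: The reaction is first order in SO₂Cl₂.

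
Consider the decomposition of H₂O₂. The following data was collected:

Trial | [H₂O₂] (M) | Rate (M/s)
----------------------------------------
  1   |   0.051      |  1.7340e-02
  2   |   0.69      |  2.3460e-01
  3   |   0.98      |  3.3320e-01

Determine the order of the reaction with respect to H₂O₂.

first order (1)

Step 1: Compare trials to find order n where rate₂/rate₁ = ([H₂O₂]₂/[H₂O₂]₁)^n
Step 2: rate₂/rate₁ = 2.3460e-01/1.7340e-02 = 13.53
Step 3: [H₂O₂]₂/[H₂O₂]₁ = 0.69/0.051 = 13.53
Step 4: n = ln(13.53)/ln(13.53) = 1.00 ≈ 1
Step 5: The reaction is first order in H₂O₂.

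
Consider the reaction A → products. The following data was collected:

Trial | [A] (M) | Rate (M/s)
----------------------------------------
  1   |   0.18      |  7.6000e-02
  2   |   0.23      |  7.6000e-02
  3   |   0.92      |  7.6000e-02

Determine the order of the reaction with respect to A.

zeroth order (0)

Step 1: Compare trials - when concentration changes, rate stays constant.
Step 2: rate₂/rate₁ = 7.6000e-02/7.6000e-02 = 1
Step 3: [A]₂/[A]₁ = 0.23/0.18 = 1.278
Step 4: Since rate ratio ≈ (conc ratio)^0, the reaction is zeroth order.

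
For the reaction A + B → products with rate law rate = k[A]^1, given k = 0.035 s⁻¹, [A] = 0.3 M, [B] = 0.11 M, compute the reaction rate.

0.0105 M/s

Step 1: The rate law is rate = k[A]^1
Step 2: Note that the rate does not depend on [B] (zero order in B).
Step 3: rate = 0.035 × (0.3)^1 = 0.0105 M/s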